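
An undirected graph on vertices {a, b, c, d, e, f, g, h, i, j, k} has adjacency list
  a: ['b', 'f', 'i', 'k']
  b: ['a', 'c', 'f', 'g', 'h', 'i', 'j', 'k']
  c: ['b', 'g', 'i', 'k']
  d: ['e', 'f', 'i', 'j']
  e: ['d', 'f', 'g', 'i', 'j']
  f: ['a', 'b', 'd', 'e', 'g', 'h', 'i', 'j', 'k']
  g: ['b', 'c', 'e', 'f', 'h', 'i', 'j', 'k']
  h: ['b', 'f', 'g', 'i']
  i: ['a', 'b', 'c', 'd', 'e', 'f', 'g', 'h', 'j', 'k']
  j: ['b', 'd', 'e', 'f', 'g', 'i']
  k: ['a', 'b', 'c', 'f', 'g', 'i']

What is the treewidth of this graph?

4

A width-4 tree decomposition is:
Bags: B1 = {b, f, g, h, i}  B2 = {b, f, g, i, k}  B3 = {b, f, g, i, j}  B4 = {b, c, g, i, k}  B5 = {e, f, g, i, j}  B6 = {a, b, f, i, k}  B7 = {d, e, f, i, j}
Tree: B1–B2, B1–B3, B2–B4, B3–B5, B2–B6, B5–B7
Every bag has size at most 5, so the width is 5 − 1 = 4 and tw(G) ≤ 4. Conversely, {b, c, g, i, k} is a clique of size 5, and the vertices of any clique must share a bag in every tree decomposition; so some bag has ≥ 5 vertices and tw(G) ≥ 4. Therefore the treewidth is 4.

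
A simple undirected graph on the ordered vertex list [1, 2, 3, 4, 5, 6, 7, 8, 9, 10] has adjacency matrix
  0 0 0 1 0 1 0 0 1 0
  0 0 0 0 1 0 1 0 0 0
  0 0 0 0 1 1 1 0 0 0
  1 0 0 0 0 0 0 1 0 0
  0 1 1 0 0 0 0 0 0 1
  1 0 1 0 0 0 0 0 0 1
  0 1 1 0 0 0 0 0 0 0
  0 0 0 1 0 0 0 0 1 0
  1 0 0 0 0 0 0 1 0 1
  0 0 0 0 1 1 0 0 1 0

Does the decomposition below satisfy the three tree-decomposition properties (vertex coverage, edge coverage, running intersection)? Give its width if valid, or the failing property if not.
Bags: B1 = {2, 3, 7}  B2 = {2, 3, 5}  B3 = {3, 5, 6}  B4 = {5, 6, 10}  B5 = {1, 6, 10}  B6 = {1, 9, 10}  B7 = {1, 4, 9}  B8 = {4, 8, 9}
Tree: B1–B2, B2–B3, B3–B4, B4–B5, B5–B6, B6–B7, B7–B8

Yes; width 2.

Checking the three conditions: (i) the bags cover all of {1, 2, 3, 4, 5, 6, 7, 8, 9, 10}; (ii) for each edge, some bag contains both endpoints; (iii) the bags containing any fixed vertex form a subtree. All hold, so the decomposition is valid with width 3 − 1 = 2.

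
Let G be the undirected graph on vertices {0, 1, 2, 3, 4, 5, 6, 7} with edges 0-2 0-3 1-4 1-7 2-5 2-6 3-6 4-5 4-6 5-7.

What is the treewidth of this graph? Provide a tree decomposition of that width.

Treewidth 2.
One optimal decomposition is:
Bags: B1 = {1, 5, 7}  B2 = {1, 4, 5}  B3 = {2, 4, 5}  B4 = {2, 4, 6}  B5 = {0, 2, 6}  B6 = {0, 3, 6}
Tree: B1–B2, B2–B3, B3–B4, B4–B5, B5–B6

Each bag holds 3 vertices, so the decomposition has width 2, which upper-bounds the treewidth. The edges 7–1–4–5–7 form a cycle, so G is not a tree and its treewidth is at least 2. The upper and lower bounds meet at 2, so that is the treewidth.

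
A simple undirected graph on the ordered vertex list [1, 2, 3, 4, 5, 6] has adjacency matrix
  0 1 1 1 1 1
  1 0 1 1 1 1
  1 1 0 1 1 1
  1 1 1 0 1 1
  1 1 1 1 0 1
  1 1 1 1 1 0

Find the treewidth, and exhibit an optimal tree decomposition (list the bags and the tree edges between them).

Treewidth 5.
One such decomposition:
Bags: B1 = {1, 2, 3, 4, 5, 6}
Tree: (single bag)

A single bag containing all 6 vertices is trivially a valid decomposition of width 5. Conversely, {1, 2, 3, 4, 5, 6} is a clique of size 6, and the vertices of any clique must share a bag in every tree decomposition; so some bag has ≥ 6 vertices and tw(G) ≥ 5. The upper and lower bounds meet at 5, so that is the treewidth.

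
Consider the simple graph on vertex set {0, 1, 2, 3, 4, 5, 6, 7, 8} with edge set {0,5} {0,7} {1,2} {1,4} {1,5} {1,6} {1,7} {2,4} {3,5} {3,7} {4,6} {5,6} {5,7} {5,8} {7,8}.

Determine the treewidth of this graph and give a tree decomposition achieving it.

Each bag holds 3 vertices, so the decomposition has width 2, which upper-bounds the treewidth. For the lower bound, the 3 vertices {1, 2, 4} are pairwise adjacent, and any tree decomposition puts a clique entirely inside one bag — forcing width ≥ 2. Hence tw(G) = 2 exactly.

Treewidth 2.
Bags: B1 = {1, 5, 6}  B2 = {1, 4, 6}  B3 = {1, 2, 4}  B4 = {1, 5, 7}  B5 = {0, 5, 7}  B6 = {3, 5, 7}  B7 = {5, 7, 8}
Tree: B1–B2, B2–B3, B1–B4, B4–B5, B5–B6, B4–B7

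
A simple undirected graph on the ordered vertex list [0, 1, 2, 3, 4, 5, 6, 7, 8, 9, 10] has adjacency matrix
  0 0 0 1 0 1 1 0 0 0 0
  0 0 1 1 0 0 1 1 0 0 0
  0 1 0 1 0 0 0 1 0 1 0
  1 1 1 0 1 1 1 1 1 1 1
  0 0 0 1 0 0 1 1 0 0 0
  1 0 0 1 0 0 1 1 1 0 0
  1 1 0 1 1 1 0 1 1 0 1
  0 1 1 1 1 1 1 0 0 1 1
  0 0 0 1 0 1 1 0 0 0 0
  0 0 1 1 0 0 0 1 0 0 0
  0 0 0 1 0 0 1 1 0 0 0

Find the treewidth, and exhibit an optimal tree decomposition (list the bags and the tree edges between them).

Treewidth 3.
Bags: B1 = {1, 3, 6, 7}  B2 = {1, 2, 3, 7}  B3 = {3, 6, 7, 10}  B4 = {2, 3, 7, 9}  B5 = {3, 5, 6, 7}  B6 = {3, 4, 6, 7}  B7 = {3, 5, 6, 8}  B8 = {0, 3, 5, 6}
Tree: B1–B2, B1–B3, B2–B4, B3–B5, B5–B6, B5–B7, B7–B8

Each bag holds 4 vertices, so the decomposition has width 3, which upper-bounds the treewidth. For the lower bound, the 4 vertices {2, 3, 7, 9} are pairwise adjacent, and any tree decomposition puts a clique entirely inside one bag — forcing width ≥ 3. Hence tw(G) = 3 exactly.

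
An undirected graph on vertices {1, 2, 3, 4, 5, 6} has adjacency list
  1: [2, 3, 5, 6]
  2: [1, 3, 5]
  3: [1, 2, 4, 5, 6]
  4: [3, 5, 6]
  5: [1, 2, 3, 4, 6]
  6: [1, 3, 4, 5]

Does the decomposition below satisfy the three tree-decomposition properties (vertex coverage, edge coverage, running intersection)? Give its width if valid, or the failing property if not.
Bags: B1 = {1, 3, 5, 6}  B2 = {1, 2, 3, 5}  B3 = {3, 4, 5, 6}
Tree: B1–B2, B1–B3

Yes; width 3.

Checking the three conditions: (i) the bags cover all of {1, 2, 3, 4, 5, 6}; (ii) for each edge, some bag contains both endpoints; (iii) the bags containing any fixed vertex form a subtree. All hold, so the decomposition is valid with width 4 − 1 = 3.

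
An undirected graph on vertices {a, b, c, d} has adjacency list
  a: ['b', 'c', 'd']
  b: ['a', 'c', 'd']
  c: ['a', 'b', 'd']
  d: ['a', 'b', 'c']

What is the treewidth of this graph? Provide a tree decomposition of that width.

Treewidth 3.
One optimal decomposition is:
Bags: B1 = {a, b, c, d}
Tree: (single bag)

A single bag containing all 4 vertices is trivially a valid decomposition of width 3. Conversely, {a, b, c, d} is a clique of size 4, and the vertices of any clique must share a bag in every tree decomposition; so some bag has ≥ 4 vertices and tw(G) ≥ 3. The upper and lower bounds meet at 3, so that is the treewidth.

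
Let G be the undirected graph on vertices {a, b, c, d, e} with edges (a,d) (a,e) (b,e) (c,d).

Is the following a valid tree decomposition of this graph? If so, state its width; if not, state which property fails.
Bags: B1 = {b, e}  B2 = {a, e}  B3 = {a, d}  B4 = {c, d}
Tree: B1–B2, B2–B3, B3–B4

Every vertex of G appears in some bag (union = {a, b, c, d, e}); every edge is covered by a bag; and for each vertex v the set of bags containing v is connected in the bag tree. The decomposition is therefore valid. The largest bag has 2 vertices, so the width is 1.

Yes; width 1.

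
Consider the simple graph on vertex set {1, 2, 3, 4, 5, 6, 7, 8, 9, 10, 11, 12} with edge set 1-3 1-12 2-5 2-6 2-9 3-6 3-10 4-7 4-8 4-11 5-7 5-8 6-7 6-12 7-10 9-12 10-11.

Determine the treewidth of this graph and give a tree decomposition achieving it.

Every bag has size at most 4, so the width is 4 − 1 = 3 and tw(G) ≤ 3. For the lower bound: the 4 vertex sets {1,9,12}, {2}, {6}, {3,5,7,10} are disjoint, each induces a connected subgraph, and every pair is joined by at least one edge of G. Contracting each set to a single vertex therefore yields K_{4} as a minor, and since treewidth is minor-monotone, tw(G) ≥ tw(K_{4}) = 3. Therefore the treewidth is 3.

Treewidth 3.
One optimal decomposition is:
Bags: B1 = {1, 2, 9, 12}  B2 = {1, 2, 6, 12}  B3 = {1, 2, 3, 6}  B4 = {2, 3, 5, 6}  B5 = {3, 5, 6, 7}  B6 = {3, 5, 7, 10}  B7 = {5, 7, 8, 10}  B8 = {4, 7, 8, 10}  B9 = {4, 8, 10, 11}
Tree: B1–B2, B2–B3, B3–B4, B4–B5, B5–B6, B6–B7, B7–B8, B8–B9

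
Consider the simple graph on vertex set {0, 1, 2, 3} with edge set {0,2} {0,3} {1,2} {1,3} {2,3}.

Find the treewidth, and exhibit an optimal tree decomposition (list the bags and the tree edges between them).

Treewidth 2.
One optimal decomposition is:
Bags: B1 = {0, 2, 3}  B2 = {1, 2, 3}
Tree: B1–B2

The largest bag has 3 vertices, giving width 2; this decomposition certifies tw(G) ≤ 2. On the other hand G contains the 3-clique {0, 2, 3}. A clique must lie in a single bag of any decomposition, so no decomposition can have width below 2. Therefore the treewidth is 2.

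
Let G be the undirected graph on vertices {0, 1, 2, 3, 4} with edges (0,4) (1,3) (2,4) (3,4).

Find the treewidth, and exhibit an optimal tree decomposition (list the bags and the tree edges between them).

Every bag has size at most 2, so the width is 2 − 1 = 1 and tw(G) ≤ 1. G has an edge, so its treewidth is at least 1. Hence tw(G) = 1 exactly.

Treewidth 1.
Bags: B1 = {1, 3}  B2 = {3, 4}  B3 = {0, 4}  B4 = {2, 4}
Tree: B1–B2, B2–B3, B2–B4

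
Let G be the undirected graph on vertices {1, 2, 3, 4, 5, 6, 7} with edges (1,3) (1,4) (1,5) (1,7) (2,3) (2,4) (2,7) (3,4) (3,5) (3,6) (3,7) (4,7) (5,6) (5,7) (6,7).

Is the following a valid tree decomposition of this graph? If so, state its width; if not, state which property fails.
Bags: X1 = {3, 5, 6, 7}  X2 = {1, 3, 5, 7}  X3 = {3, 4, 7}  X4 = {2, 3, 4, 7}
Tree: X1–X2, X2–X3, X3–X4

No — edge (1,4) lies in no bag.

A tree decomposition must satisfy three properties: every vertex lies in some bag; for every edge, both endpoints lie together in some bag; and for every vertex, the bags containing it form a connected subtree. Here edge (1,4) lies in no bag, so the decomposition is invalid.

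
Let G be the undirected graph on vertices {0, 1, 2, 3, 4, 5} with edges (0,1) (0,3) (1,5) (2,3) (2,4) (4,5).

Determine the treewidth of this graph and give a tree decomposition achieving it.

Treewidth 2.
One such decomposition:
Bags: B1 = {2, 4, 5}  B2 = {1, 2, 5}  B3 = {0, 1, 2}  B4 = {0, 2, 3}
Tree: B1–B2, B2–B3, B3–B4

Each bag holds 3 vertices, so the decomposition has width 2, which upper-bounds the treewidth. The edges 2–4–5–1–0–3–2 form a cycle, so G is not a tree and its treewidth is at least 2. Therefore the treewidth is 2.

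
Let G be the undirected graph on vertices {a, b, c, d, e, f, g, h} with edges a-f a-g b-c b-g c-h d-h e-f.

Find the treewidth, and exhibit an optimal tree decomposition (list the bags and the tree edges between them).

Every bag has size at most 2, so the width is 2 − 1 = 1 and tw(G) ≤ 1. Since G has at least one edge (e.g. d–h), it is not an edgeless graph, so tw(G) ≥ 1. Combining the bounds, tw(G) = 1.

Treewidth 1.
Bags: B1 = {d, h}  B2 = {c, h}  B3 = {b, c}  B4 = {b, g}  B5 = {a, g}  B6 = {a, f}  B7 = {e, f}
Tree: B1–B2, B2–B3, B3–B4, B4–B5, B5–B6, B6–B7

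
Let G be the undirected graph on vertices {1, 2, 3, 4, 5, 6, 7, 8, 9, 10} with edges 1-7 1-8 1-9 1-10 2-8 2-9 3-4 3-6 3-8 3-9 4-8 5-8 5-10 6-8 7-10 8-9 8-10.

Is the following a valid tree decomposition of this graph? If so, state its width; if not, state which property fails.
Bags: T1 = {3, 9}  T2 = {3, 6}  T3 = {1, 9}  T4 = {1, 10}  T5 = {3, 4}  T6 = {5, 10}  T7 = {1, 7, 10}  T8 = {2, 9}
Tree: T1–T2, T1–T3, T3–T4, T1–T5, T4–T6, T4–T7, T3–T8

No — vertex 8 appears in no bag.

A tree decomposition must satisfy three properties: every vertex lies in some bag; for every edge, both endpoints lie together in some bag; and for every vertex, the bags containing it form a connected subtree. Here vertex 8 appears in no bag, so the decomposition is invalid.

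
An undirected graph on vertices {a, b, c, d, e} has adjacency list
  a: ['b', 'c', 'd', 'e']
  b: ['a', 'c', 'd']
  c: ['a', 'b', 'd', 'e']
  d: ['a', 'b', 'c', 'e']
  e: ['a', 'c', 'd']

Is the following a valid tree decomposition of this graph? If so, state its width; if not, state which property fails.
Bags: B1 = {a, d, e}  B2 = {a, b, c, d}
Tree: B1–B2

No — edge (c,e) lies in no bag.

A tree decomposition must satisfy three properties: every vertex lies in some bag; for every edge, both endpoints lie together in some bag; and for every vertex, the bags containing it form a connected subtree. Here edge (c,e) lies in no bag, so the decomposition is invalid.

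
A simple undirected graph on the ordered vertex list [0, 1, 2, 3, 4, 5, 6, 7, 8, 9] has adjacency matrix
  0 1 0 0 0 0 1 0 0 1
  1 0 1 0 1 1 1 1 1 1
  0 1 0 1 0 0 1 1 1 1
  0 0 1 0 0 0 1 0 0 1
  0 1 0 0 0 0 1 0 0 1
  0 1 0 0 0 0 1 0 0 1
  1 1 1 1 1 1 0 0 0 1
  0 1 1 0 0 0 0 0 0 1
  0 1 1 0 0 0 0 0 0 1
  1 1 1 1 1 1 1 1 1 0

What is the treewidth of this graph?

3

A width-3 tree decomposition is:
Bags: B1 = {1, 2, 8, 9}  B2 = {1, 2, 6, 9}  B3 = {2, 3, 6, 9}  B4 = {1, 4, 6, 9}  B5 = {0, 1, 6, 9}  B6 = {1, 5, 6, 9}  B7 = {1, 2, 7, 9}
Tree: B1–B2, B2–B3, B2–B4, B2–B5, B4–B6, B2–B7
Every bag has size at most 4, so the width is 4 − 1 = 3 and tw(G) ≤ 3. Conversely, {1, 2, 8, 9} is a clique of size 4, and the vertices of any clique must share a bag in every tree decomposition; so some bag has ≥ 4 vertices and tw(G) ≥ 3. Combining the bounds, tw(G) = 3.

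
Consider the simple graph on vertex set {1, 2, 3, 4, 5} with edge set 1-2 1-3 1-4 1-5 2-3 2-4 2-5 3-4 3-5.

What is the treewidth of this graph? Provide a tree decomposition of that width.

Each bag holds 4 vertices, so the decomposition has width 3, which upper-bounds the treewidth. On the other hand G contains the 4-clique {1, 2, 3, 4}. A clique must lie in a single bag of any decomposition, so no decomposition can have width below 3. Combining the bounds, tw(G) = 3.

Treewidth 3.
Bags: B1 = {1, 2, 3, 4}  B2 = {1, 2, 3, 5}
Tree: B1–B2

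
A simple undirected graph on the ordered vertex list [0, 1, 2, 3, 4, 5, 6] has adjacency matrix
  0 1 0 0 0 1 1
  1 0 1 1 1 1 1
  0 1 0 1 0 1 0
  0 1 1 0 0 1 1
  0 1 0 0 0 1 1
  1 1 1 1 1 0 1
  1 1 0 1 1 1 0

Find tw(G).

A width-3 tree decomposition is:
Bags: B1 = {1, 3, 5, 6}  B2 = {1, 2, 3, 5}  B3 = {1, 4, 5, 6}  B4 = {0, 1, 5, 6}
Tree: B1–B2, B1–B3, B3–B4
Each bag holds 4 vertices, so the decomposition has width 3, which upper-bounds the treewidth. On the other hand G contains the 4-clique {1, 2, 3, 5}. A clique must lie in a single bag of any decomposition, so no decomposition can have width below 3. Therefore the treewidth is 3.

3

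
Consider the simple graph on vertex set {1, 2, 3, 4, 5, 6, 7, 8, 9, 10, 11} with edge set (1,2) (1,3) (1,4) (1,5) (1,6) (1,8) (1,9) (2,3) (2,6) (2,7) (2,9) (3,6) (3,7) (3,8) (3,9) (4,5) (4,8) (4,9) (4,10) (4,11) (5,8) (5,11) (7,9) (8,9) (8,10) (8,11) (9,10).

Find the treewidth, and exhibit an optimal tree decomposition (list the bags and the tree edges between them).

Treewidth 3.
One such decomposition:
Bags: B1 = {1, 4, 5, 8}  B2 = {1, 4, 8, 9}  B3 = {1, 3, 8, 9}  B4 = {1, 2, 3, 9}  B5 = {4, 5, 8, 11}  B6 = {2, 3, 7, 9}  B7 = {4, 8, 9, 10}  B8 = {1, 2, 3, 6}
Tree: B1–B2, B2–B3, B3–B4, B1–B5, B4–B6, B2–B7, B4–B8

Every bag has size at most 4, so the width is 4 − 1 = 3 and tw(G) ≤ 3. Conversely, {1, 3, 8, 9} is a clique of size 4, and the vertices of any clique must share a bag in every tree decomposition; so some bag has ≥ 4 vertices and tw(G) ≥ 3. Hence tw(G) = 3 exactly.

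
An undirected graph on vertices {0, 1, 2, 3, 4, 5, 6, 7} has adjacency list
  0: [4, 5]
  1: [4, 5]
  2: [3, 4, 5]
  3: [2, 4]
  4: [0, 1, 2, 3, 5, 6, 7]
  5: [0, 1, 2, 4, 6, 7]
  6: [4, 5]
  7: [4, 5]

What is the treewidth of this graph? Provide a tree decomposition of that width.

The largest bag has 3 vertices, giving width 2; this decomposition certifies tw(G) ≤ 2. For the lower bound, the 3 vertices {2, 3, 4} are pairwise adjacent, and any tree decomposition puts a clique entirely inside one bag — forcing width ≥ 2. The upper and lower bounds meet at 2, so that is the treewidth.

Treewidth 2.
Bags: B1 = {0, 4, 5}  B2 = {1, 4, 5}  B3 = {2, 4, 5}  B4 = {4, 5, 7}  B5 = {4, 5, 6}  B6 = {2, 3, 4}
Tree: B1–B2, B1–B3, B3–B4, B3–B5, B3–B6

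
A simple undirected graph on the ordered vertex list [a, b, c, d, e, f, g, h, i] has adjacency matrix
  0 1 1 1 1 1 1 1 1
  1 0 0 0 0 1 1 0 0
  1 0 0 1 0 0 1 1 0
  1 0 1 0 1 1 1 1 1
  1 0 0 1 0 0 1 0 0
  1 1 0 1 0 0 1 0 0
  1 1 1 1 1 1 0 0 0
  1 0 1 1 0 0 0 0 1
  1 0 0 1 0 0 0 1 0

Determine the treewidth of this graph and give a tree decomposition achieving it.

Treewidth 3.
One optimal decomposition is:
Bags: B1 = {a, c, d, h}  B2 = {a, c, d, g}  B3 = {a, d, h, i}  B4 = {a, d, e, g}  B5 = {a, d, f, g}  B6 = {a, b, f, g}
Tree: B1–B2, B1–B3, B2–B4, B4–B5, B5–B6

Each bag holds 4 vertices, so the decomposition has width 3, which upper-bounds the treewidth. For the lower bound, the 4 vertices {a, d, e, g} are pairwise adjacent, and any tree decomposition puts a clique entirely inside one bag — forcing width ≥ 3. Combining the bounds, tw(G) = 3.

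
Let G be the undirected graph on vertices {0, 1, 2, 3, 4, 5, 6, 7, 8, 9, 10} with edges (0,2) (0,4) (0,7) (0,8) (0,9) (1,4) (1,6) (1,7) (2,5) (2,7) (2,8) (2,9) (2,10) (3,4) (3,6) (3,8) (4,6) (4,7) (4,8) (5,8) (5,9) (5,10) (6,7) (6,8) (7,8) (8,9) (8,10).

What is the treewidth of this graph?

A width-3 tree decomposition is:
Bags: B1 = {0, 2, 7, 8}  B2 = {0, 4, 7, 8}  B3 = {0, 2, 8, 9}  B4 = {2, 5, 8, 9}  B5 = {2, 5, 8, 10}  B6 = {4, 6, 7, 8}  B7 = {1, 4, 6, 7}  B8 = {3, 4, 6, 8}
Tree: B1–B2, B1–B3, B3–B4, B4–B5, B2–B6, B6–B7, B6–B8
Every bag has size at most 4, so the width is 4 − 1 = 3 and tw(G) ≤ 3. On the other hand G contains the 4-clique {0, 2, 8, 9}. A clique must lie in a single bag of any decomposition, so no decomposition can have width below 3. Therefore the treewidth is 3.

3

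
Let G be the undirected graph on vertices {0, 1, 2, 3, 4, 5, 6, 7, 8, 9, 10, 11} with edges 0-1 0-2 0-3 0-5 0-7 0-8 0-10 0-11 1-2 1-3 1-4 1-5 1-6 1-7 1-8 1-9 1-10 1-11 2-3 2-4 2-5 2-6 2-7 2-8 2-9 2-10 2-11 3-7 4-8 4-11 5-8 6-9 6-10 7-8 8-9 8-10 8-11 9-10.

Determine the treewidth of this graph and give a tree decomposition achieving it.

Treewidth 4.
One such decomposition:
Bags: B1 = {0, 1, 2, 5, 8}  B2 = {0, 1, 2, 8, 10}  B3 = {0, 1, 2, 7, 8}  B4 = {1, 2, 8, 9, 10}  B5 = {0, 1, 2, 8, 11}  B6 = {1, 2, 6, 9, 10}  B7 = {0, 1, 2, 3, 7}  B8 = {1, 2, 4, 8, 11}
Tree: B1–B2, B2–B3, B2–B4, B3–B5, B4–B6, B3–B7, B5–B8

Each bag holds 5 vertices, so the decomposition has width 4, which upper-bounds the treewidth. Conversely, {0, 1, 2, 8, 10} is a clique of size 5, and the vertices of any clique must share a bag in every tree decomposition; so some bag has ≥ 5 vertices and tw(G) ≥ 4. Hence tw(G) = 4 exactly.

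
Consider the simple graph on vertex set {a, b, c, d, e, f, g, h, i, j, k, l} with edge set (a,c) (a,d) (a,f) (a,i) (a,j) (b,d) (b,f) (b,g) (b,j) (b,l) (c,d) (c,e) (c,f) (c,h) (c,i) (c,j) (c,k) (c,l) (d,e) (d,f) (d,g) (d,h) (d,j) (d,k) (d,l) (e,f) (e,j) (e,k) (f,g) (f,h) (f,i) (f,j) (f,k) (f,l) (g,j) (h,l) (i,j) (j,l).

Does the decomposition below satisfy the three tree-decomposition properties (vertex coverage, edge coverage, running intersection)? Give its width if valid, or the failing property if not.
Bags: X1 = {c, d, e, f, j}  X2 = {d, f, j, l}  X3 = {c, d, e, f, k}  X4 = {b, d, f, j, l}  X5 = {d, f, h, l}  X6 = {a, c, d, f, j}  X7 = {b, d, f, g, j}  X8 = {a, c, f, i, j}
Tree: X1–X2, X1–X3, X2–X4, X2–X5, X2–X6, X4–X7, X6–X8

No — edge (c,l) lies in no bag.

A tree decomposition must satisfy three properties: every vertex lies in some bag; for every edge, both endpoints lie together in some bag; and for every vertex, the bags containing it form a connected subtree. Here edge (c,l) lies in no bag, so the decomposition is invalid.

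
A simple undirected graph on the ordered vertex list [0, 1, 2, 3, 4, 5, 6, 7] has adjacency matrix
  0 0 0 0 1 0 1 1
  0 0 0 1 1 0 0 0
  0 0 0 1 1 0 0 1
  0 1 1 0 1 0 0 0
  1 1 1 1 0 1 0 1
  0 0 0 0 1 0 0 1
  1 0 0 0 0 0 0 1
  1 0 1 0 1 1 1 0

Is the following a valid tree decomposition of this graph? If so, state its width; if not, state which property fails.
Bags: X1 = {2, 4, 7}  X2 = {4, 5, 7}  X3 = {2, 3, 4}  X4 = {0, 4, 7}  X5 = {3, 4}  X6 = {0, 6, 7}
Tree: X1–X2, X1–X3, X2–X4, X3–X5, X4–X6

No — vertex 1 appears in no bag.

A tree decomposition must satisfy three properties: every vertex lies in some bag; for every edge, both endpoints lie together in some bag; and for every vertex, the bags containing it form a connected subtree. Here vertex 1 appears in no bag, so the decomposition is invalid.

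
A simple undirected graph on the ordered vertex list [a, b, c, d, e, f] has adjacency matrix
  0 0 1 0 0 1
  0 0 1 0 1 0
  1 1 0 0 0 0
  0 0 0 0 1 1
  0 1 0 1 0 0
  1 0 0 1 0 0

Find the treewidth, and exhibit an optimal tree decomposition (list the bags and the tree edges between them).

The largest bag has 3 vertices, giving width 2; this decomposition certifies tw(G) ≤ 2. Since a–f–d–e–b–c–a is a cycle in G, G is not acyclic. Forests are exactly the graphs of treewidth ≤ 1, so tw(G) ≥ 2. Combining the bounds, tw(G) = 2.

Treewidth 2.
Bags: B1 = {a, d, f}  B2 = {a, d, e}  B3 = {a, b, e}  B4 = {a, b, c}
Tree: B1–B2, B2–B3, B3–B4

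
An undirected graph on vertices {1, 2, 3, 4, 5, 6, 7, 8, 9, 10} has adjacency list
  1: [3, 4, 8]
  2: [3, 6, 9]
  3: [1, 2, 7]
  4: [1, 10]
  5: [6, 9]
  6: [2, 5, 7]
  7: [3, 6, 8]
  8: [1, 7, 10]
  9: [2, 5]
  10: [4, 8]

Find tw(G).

2

A width-2 tree decomposition is:
Bags: B1 = {4, 8, 10}  B2 = {1, 4, 8}  B3 = {1, 7, 8}  B4 = {1, 3, 7}  B5 = {3, 6, 7}  B6 = {2, 3, 6}  B7 = {2, 5, 6}  B8 = {2, 5, 9}
Tree: B1–B2, B2–B3, B3–B4, B4–B5, B5–B6, B6–B7, B7–B8
The largest bag has 3 vertices, giving width 2; this decomposition certifies tw(G) ≤ 2. Since 10–4–1–8–10 is a cycle in G, G is not acyclic. Forests are exactly the graphs of treewidth ≤ 1, so tw(G) ≥ 2. Combining the bounds, tw(G) = 2.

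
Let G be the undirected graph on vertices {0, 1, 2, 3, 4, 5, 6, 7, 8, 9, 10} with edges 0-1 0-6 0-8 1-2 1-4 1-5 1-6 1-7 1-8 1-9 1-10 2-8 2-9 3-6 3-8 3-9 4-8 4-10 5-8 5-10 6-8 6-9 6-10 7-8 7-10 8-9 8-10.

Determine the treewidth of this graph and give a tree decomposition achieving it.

The largest bag has 4 vertices, giving width 3; this decomposition certifies tw(G) ≤ 3. On the other hand G contains the 4-clique {0, 1, 6, 8}. A clique must lie in a single bag of any decomposition, so no decomposition can have width below 3. Combining the bounds, tw(G) = 3.

Treewidth 3.
One optimal decomposition is:
Bags: B1 = {1, 5, 8, 10}  B2 = {1, 6, 8, 10}  B3 = {1, 4, 8, 10}  B4 = {1, 6, 8, 9}  B5 = {1, 2, 8, 9}  B6 = {3, 6, 8, 9}  B7 = {0, 1, 6, 8}  B8 = {1, 7, 8, 10}
Tree: B1–B2, B1–B3, B2–B4, B4–B5, B4–B6, B2–B7, B3–B8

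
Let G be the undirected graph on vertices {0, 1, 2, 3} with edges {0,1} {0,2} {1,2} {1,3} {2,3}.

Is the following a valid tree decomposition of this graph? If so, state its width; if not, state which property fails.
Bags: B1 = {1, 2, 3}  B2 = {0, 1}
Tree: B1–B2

A tree decomposition must satisfy three properties: every vertex lies in some bag; for every edge, both endpoints lie together in some bag; and for every vertex, the bags containing it form a connected subtree. Here edge (2,0) lies in no bag, so the decomposition is invalid.

No — edge (2,0) lies in no bag.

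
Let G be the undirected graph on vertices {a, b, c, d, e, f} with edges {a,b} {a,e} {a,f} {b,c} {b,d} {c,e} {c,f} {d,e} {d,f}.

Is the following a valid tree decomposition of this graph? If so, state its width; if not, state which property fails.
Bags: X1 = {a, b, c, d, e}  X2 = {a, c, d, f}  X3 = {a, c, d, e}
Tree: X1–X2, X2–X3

No — bags containing vertex e are not connected in the tree.

A tree decomposition must satisfy three properties: every vertex lies in some bag; for every edge, both endpoints lie together in some bag; and for every vertex, the bags containing it form a connected subtree. Here bags containing vertex e are not connected in the tree, so the decomposition is invalid.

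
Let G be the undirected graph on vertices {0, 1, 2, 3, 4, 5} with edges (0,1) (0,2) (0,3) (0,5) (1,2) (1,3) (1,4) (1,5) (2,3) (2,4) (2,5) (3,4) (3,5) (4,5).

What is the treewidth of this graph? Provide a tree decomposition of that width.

The largest bag has 5 vertices, giving width 4; this decomposition certifies tw(G) ≤ 4. For the lower bound, the 5 vertices {0, 1, 2, 3, 5} are pairwise adjacent, and any tree decomposition puts a clique entirely inside one bag — forcing width ≥ 4. Combining the bounds, tw(G) = 4.

Treewidth 4.
One optimal decomposition is:
Bags: B1 = {0, 1, 2, 3, 5}  B2 = {1, 2, 3, 4, 5}
Tree: B1–B2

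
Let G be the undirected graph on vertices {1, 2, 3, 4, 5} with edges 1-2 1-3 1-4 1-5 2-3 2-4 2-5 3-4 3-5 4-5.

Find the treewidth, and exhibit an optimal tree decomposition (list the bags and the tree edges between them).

A single bag containing all 5 vertices is trivially a valid decomposition of width 4. On the other hand G contains the 5-clique {1, 2, 3, 4, 5}. A clique must lie in a single bag of any decomposition, so no decomposition can have width below 4. Therefore the treewidth is 4.

Treewidth 4.
One such decomposition:
Bags: B1 = {1, 2, 3, 4, 5}
Tree: (single bag)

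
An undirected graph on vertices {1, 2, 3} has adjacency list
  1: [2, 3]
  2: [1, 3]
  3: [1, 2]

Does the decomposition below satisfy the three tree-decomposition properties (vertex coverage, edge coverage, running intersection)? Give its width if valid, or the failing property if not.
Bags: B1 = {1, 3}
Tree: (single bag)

A tree decomposition must satisfy three properties: every vertex lies in some bag; for every edge, both endpoints lie together in some bag; and for every vertex, the bags containing it form a connected subtree. Here vertex 2 appears in no bag, so the decomposition is invalid.

No — vertex 2 appears in no bag.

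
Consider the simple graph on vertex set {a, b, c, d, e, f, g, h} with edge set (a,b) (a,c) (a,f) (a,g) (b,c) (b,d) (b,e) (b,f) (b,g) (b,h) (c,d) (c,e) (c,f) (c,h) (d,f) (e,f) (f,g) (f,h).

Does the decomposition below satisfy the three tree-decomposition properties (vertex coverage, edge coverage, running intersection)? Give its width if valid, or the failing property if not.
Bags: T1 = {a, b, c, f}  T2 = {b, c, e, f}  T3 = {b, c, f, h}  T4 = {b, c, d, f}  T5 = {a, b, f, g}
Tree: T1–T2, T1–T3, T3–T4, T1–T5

Vertex coverage: the bags together contain {a, b, c, d, e, f, g, h}, the full vertex set. Edge coverage: each edge of G has both endpoints in at least one bag. Running intersection: for every vertex, the bags containing it form a connected subtree. All three properties hold, so this is a valid tree decomposition of width max|bag| − 1 = 3, and hence tw(G) ≤ 3.

Yes; width 3.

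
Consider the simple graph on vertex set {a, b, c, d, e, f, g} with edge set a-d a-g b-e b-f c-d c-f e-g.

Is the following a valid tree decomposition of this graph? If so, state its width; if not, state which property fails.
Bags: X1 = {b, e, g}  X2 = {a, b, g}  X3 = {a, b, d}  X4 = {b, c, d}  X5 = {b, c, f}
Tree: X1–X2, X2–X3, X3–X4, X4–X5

Every vertex of G appears in some bag (union = {a, b, c, d, e, f, g}); every edge is covered by a bag; and for each vertex v the set of bags containing v is connected in the bag tree. The decomposition is therefore valid. The largest bag has 3 vertices, so the width is 2.

Yes; width 2.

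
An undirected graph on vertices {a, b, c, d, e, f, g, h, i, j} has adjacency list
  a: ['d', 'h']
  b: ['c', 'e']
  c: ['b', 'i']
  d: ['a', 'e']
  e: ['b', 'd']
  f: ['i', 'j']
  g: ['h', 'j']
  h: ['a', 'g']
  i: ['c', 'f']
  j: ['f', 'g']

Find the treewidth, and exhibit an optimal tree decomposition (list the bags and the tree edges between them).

Each bag holds 3 vertices, so the decomposition has width 2, which upper-bounds the treewidth. The edges i–f–j–g–h–a–d–e–b–c–i form a cycle, so G is not a tree and its treewidth is at least 2. Therefore the treewidth is 2.

Treewidth 2.
One such decomposition:
Bags: B1 = {f, i, j}  B2 = {g, i, j}  B3 = {g, h, i}  B4 = {a, h, i}  B5 = {a, d, i}  B6 = {d, e, i}  B7 = {b, e, i}  B8 = {b, c, i}
Tree: B1–B2, B2–B3, B3–B4, B4–B5, B5–B6, B6–B7, B7–B8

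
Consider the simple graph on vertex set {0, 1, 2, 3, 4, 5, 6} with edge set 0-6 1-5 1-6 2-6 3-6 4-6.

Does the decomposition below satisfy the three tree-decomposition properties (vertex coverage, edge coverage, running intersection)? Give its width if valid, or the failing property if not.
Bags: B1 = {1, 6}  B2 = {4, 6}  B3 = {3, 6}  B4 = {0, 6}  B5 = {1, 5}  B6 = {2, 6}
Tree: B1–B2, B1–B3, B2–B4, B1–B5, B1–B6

Yes; width 1.

Checking the three conditions: (i) the bags cover all of {0, 1, 2, 3, 4, 5, 6}; (ii) for each edge, some bag contains both endpoints; (iii) the bags containing any fixed vertex form a subtree. All hold, so the decomposition is valid with width 2 − 1 = 1.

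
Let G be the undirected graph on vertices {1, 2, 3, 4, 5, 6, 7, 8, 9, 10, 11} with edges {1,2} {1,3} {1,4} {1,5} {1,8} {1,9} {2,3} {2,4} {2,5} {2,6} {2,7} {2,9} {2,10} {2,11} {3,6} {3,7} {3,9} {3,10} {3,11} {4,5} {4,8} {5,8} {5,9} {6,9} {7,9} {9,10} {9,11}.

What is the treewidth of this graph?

A width-3 tree decomposition is:
Bags: B1 = {1, 2, 5, 9}  B2 = {1, 2, 4, 5}  B3 = {1, 2, 3, 9}  B4 = {2, 3, 6, 9}  B5 = {2, 3, 7, 9}  B6 = {2, 3, 9, 11}  B7 = {1, 4, 5, 8}  B8 = {2, 3, 9, 10}
Tree: B1–B2, B1–B3, B3–B4, B3–B5, B5–B6, B2–B7, B5–B8
Each bag holds 4 vertices, so the decomposition has width 3, which upper-bounds the treewidth. Conversely, {1, 4, 5, 8} is a clique of size 4, and the vertices of any clique must share a bag in every tree decomposition; so some bag has ≥ 4 vertices and tw(G) ≥ 3. Therefore the treewidth is 3.

3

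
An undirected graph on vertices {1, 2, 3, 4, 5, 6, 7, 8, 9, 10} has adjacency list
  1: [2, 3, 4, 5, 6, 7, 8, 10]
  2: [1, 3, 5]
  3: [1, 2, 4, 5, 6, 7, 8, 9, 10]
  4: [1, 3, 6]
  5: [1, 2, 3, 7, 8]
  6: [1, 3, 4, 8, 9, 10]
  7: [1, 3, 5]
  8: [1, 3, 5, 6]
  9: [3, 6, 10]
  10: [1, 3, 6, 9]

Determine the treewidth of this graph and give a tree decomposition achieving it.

Treewidth 3.
Bags: B1 = {1, 3, 4, 6}  B2 = {1, 3, 6, 8}  B3 = {1, 3, 6, 10}  B4 = {1, 3, 5, 8}  B5 = {3, 6, 9, 10}  B6 = {1, 2, 3, 5}  B7 = {1, 3, 5, 7}
Tree: B1–B2, B1–B3, B2–B4, B3–B5, B4–B6, B6–B7

Every bag has size at most 4, so the width is 4 − 1 = 3 and tw(G) ≤ 3. For the lower bound, the 4 vertices {1, 3, 6, 10} are pairwise adjacent, and any tree decomposition puts a clique entirely inside one bag — forcing width ≥ 3. Therefore the treewidth is 3.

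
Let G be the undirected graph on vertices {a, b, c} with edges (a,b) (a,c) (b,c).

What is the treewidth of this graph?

2

A width-2 tree decomposition is:
Bags: B1 = {a, b, c}
Tree: (single bag)
A single bag containing all 3 vertices is trivially a valid decomposition of width 2. For the lower bound, the 3 vertices {a, b, c} are pairwise adjacent, and any tree decomposition puts a clique entirely inside one bag — forcing width ≥ 2. The upper and lower bounds meet at 2, so that is the treewidth.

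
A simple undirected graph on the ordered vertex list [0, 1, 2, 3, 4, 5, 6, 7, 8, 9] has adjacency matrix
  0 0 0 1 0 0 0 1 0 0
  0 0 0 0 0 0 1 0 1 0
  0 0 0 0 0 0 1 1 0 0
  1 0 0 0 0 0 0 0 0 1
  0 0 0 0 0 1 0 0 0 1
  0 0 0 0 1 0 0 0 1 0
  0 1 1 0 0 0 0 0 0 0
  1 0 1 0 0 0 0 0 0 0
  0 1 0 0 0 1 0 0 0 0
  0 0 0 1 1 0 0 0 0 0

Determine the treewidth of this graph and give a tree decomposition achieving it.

Treewidth 2.
One optimal decomposition is:
Bags: B1 = {3, 4, 9}  B2 = {0, 3, 4}  B3 = {0, 4, 7}  B4 = {2, 4, 7}  B5 = {2, 4, 6}  B6 = {1, 4, 6}  B7 = {1, 4, 8}  B8 = {4, 5, 8}
Tree: B1–B2, B2–B3, B3–B4, B4–B5, B5–B6, B6–B7, B7–B8

The largest bag has 3 vertices, giving width 2; this decomposition certifies tw(G) ≤ 2. For the lower bound, G contains the cycle 4–9–3–0–7–2–6–1–8–5–4, so G is not a forest; only forests have treewidth ≤ 1, hence tw(G) ≥ 2. Hence tw(G) = 2 exactly.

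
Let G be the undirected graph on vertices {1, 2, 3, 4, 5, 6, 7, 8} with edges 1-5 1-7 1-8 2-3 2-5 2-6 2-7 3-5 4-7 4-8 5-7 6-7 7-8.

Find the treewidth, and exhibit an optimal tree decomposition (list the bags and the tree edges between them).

Treewidth 2.
One such decomposition:
Bags: B1 = {1, 5, 7}  B2 = {2, 5, 7}  B3 = {2, 6, 7}  B4 = {1, 7, 8}  B5 = {4, 7, 8}  B6 = {2, 3, 5}
Tree: B1–B2, B2–B3, B1–B4, B4–B5, B2–B6

The largest bag has 3 vertices, giving width 2; this decomposition certifies tw(G) ≤ 2. Conversely, {2, 3, 5} is a clique of size 3, and the vertices of any clique must share a bag in every tree decomposition; so some bag has ≥ 3 vertices and tw(G) ≥ 2. Hence tw(G) = 2 exactly.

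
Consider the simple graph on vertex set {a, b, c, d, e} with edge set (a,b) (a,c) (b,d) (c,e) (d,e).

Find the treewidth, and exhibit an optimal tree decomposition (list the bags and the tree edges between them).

Treewidth 2.
One such decomposition:
Bags: B1 = {a, b, c}  B2 = {b, c, e}  B3 = {b, d, e}
Tree: B1–B2, B2–B3

Each bag holds 3 vertices, so the decomposition has width 2, which upper-bounds the treewidth. For the lower bound, G contains the cycle b–a–c–e–d–b, so G is not a forest; only forests have treewidth ≤ 1, hence tw(G) ≥ 2. The upper and lower bounds meet at 2, so that is the treewidth.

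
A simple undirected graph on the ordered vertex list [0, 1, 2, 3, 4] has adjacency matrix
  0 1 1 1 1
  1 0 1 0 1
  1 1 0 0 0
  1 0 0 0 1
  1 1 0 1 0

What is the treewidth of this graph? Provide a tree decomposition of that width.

The largest bag has 3 vertices, giving width 2; this decomposition certifies tw(G) ≤ 2. For the lower bound, the 3 vertices {0, 1, 2} are pairwise adjacent, and any tree decomposition puts a clique entirely inside one bag — forcing width ≥ 2. The upper and lower bounds meet at 2, so that is the treewidth.

Treewidth 2.
One optimal decomposition is:
Bags: B1 = {0, 1, 4}  B2 = {0, 3, 4}  B3 = {0, 1, 2}
Tree: B1–B2, B1–B3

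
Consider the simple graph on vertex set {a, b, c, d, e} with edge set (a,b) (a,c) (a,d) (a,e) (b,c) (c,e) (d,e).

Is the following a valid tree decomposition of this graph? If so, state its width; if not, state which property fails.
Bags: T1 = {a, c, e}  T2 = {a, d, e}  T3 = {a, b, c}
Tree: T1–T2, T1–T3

Yes; width 2.

Vertex coverage: the bags together contain {a, b, c, d, e}, the full vertex set. Edge coverage: each edge of G has both endpoints in at least one bag. Running intersection: for every vertex, the bags containing it form a connected subtree. All three properties hold, so this is a valid tree decomposition of width max|bag| − 1 = 2, and hence tw(G) ≤ 2.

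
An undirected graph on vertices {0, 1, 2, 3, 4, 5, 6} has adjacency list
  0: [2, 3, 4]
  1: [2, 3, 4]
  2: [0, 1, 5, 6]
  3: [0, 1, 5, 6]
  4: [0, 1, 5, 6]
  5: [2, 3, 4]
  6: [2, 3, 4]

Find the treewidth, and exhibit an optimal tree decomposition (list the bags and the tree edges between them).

Treewidth 3.
One such decomposition:
Bags: B1 = {1, 2, 3, 4}  B2 = {2, 3, 4, 5}  B3 = {0, 2, 3, 4}  B4 = {2, 3, 4, 6}
Tree: B1–B2, B2–B3, B3–B4

Each bag holds 4 vertices, so the decomposition has width 3, which upper-bounds the treewidth. For the lower bound: the 4 vertex sets {1,4}, {3,5}, {2}, {0} are disjoint, each induces a connected subgraph, and every pair is joined by at least one edge of G. Contracting each set to a single vertex therefore yields K_{4} as a minor, and since treewidth is minor-monotone, tw(G) ≥ tw(K_{4}) = 3. Therefore the treewidth is 3.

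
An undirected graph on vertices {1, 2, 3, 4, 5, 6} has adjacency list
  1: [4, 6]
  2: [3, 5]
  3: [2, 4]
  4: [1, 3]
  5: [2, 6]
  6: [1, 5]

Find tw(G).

A width-2 tree decomposition is:
Bags: B1 = {2, 3, 5}  B2 = {3, 4, 5}  B3 = {1, 4, 5}  B4 = {1, 5, 6}
Tree: B1–B2, B2–B3, B3–B4
Every bag has size at most 3, so the width is 3 − 1 = 2 and tw(G) ≤ 2. The edges 5–2–3–4–1–6–5 form a cycle, so G is not a tree and its treewidth is at least 2. Hence tw(G) = 2 exactly.

2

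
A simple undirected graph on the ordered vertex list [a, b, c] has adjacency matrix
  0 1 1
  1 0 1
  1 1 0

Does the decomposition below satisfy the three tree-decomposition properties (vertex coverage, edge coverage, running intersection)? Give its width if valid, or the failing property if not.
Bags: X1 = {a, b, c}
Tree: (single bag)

Yes; width 2.

Vertex coverage: the bags together contain {a, b, c}, the full vertex set. Edge coverage: each edge of G has both endpoints in at least one bag. Running intersection: for every vertex, the bags containing it form a connected subtree. All three properties hold, so this is a valid tree decomposition of width max|bag| − 1 = 2, and hence tw(G) ≤ 2.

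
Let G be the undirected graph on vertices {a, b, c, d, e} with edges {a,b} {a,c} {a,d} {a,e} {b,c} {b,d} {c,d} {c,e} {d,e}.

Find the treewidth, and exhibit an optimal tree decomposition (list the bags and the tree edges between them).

Treewidth 3.
One such decomposition:
Bags: B1 = {a, b, c, d}  B2 = {a, c, d, e}
Tree: B1–B2

Every bag has size at most 4, so the width is 4 − 1 = 3 and tw(G) ≤ 3. Conversely, {a, c, d, e} is a clique of size 4, and the vertices of any clique must share a bag in every tree decomposition; so some bag has ≥ 4 vertices and tw(G) ≥ 3. The upper and lower bounds meet at 3, so that is the treewidth.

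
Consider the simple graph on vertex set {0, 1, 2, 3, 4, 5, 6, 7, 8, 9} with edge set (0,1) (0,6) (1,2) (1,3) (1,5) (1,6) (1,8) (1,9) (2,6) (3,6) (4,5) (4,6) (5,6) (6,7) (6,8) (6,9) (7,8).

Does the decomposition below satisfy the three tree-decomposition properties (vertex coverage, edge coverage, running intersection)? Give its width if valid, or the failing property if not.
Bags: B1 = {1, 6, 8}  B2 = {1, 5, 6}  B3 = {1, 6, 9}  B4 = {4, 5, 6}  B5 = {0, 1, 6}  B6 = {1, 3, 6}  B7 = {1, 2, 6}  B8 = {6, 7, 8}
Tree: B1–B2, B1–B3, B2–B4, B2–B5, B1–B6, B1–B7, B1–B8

Yes; width 2.

Every vertex of G appears in some bag (union = {0, 1, 2, 3, 4, 5, 6, 7, 8, 9}); every edge is covered by a bag; and for each vertex v the set of bags containing v is connected in the bag tree. The decomposition is therefore valid. The largest bag has 3 vertices, so the width is 2.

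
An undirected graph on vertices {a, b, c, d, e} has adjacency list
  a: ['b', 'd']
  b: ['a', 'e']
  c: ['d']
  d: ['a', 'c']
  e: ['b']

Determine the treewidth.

A width-1 tree decomposition is:
Bags: B1 = {c, d}  B2 = {a, d}  B3 = {a, b}  B4 = {b, e}
Tree: B1–B2, B2–B3, B3–B4
Each bag holds 2 vertices, so the decomposition has width 1, which upper-bounds the treewidth. Since G has at least one edge (e.g. c–d), it is not an edgeless graph, so tw(G) ≥ 1. Therefore the treewidth is 1.

1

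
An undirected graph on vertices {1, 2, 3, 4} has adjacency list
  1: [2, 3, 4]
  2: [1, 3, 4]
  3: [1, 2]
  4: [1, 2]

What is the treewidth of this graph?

2

A width-2 tree decomposition is:
Bags: B1 = {1, 2, 3}  B2 = {1, 2, 4}
Tree: B1–B2
Every bag has size at most 3, so the width is 3 − 1 = 2 and tw(G) ≤ 2. Conversely, {1, 2, 3} is a clique of size 3, and the vertices of any clique must share a bag in every tree decomposition; so some bag has ≥ 3 vertices and tw(G) ≥ 2. Hence tw(G) = 2 exactly.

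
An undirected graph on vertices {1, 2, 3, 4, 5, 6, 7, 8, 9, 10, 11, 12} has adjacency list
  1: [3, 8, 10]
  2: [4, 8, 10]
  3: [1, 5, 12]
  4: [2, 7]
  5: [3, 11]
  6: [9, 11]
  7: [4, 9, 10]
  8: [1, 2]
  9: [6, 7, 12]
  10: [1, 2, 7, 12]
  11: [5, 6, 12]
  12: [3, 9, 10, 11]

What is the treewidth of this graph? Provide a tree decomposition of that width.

Every bag has size at most 4, so the width is 4 − 1 = 3 and tw(G) ≤ 3. For the lower bound: the 4 vertex sets {2,4,8}, {7}, {10}, {1,3,9,12} are disjoint, each induces a connected subgraph, and every pair is joined by at least one edge of G. Contracting each set to a single vertex therefore yields K_{4} as a minor, and since treewidth is minor-monotone, tw(G) ≥ tw(K_{4}) = 3. Hence tw(G) = 3 exactly.

Treewidth 3.
Bags: B1 = {2, 4, 7, 8}  B2 = {2, 7, 8, 10}  B3 = {1, 7, 8, 10}  B4 = {1, 7, 9, 10}  B5 = {1, 9, 10, 12}  B6 = {1, 3, 9, 12}  B7 = {3, 6, 9, 12}  B8 = {3, 6, 11, 12}  B9 = {3, 5, 6, 11}
Tree: B1–B2, B2–B3, B3–B4, B4–B5, B5–B6, B6–B7, B7–B8, B8–B9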